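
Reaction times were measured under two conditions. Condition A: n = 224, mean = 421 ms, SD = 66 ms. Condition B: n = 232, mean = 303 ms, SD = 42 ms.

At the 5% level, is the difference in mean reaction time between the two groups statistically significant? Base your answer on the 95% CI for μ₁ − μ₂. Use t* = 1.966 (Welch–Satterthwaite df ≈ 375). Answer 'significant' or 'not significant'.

significant

Per-group SEs: s₁/√n₁ = 66/√224 = 4.4098, s₂/√n₂ = 42/√232 = 2.7574.
Unpooled SE of the difference: √(19.44633604 + 7.60325476) = 5.2009.
Margin of error = t* · SE = 1.966 × 5.2009 = 10.2250.
x̄₁ − x̄₂ = 421 − 303 = 118.0000.
CI: 118.0000 ± 10.2250 = (107.7750, 128.2250).
The interval (107.7750, 128.2250) does not contain 0, so the difference is significant.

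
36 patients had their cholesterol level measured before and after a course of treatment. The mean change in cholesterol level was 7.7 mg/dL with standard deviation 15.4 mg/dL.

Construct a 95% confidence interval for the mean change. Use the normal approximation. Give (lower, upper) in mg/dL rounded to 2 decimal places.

Paired design: SE = s_d/√n = 15.4/√36 = 2.5667.
z* = 1.960; margin of error = 1.960 × 2.5667 = 5.0307.
7.7 ± 5.0307 → (2.67, 12.73).

(2.67, 12.73)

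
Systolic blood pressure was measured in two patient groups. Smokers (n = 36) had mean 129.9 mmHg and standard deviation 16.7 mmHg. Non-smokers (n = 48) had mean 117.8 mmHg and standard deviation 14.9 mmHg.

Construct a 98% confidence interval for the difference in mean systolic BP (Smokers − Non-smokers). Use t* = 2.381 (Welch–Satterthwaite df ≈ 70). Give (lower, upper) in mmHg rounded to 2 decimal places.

Standard errors of each mean: 16.7/√36 = 2.7833 and 14.9/√48 = 2.1506.
SE(x̄₁ − x̄₂) = √(2.7833² + 2.1506²) = 3.5174 for independent samples with unequal variances.
With t* = 2.381, the margin is 2.381 × 3.5174 = 8.3749.
x̄₁ − x̄₂ = 129.9 − 117.8 = 12.1000; the interval is 12.1000 ± 8.3749 = (3.73, 20.47).

(3.73, 20.47)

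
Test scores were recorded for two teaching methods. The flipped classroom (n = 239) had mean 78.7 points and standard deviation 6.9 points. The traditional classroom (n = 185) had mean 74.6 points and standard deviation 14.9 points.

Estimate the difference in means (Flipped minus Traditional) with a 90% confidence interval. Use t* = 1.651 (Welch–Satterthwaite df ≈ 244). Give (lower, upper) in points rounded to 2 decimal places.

(2.15, 6.05)

SE₁ = s₁/√n₁ = 6.9/√239 = 0.4463; SE₂ = 14.9/√185 = 1.0955.
Independent samples, unequal variances: SE_diff = √(SE₁² + SE₂²) = √(0.19918369 + 1.20012025) = 1.1829.
t* = 1.651, so margin of error = 1.651 × 1.1829 = 1.9530.
Difference in means = 78.7 − 74.6 = 4.1000.
4.1000 ± 1.9530 → (2.15, 6.05).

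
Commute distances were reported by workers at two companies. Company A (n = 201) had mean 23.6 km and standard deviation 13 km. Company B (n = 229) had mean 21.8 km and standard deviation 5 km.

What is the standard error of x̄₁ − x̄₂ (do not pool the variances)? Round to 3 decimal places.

0.975

SE₁ = s₁/√n₁ = 13/√201 = 0.9169; SE₂ = 5/√229 = 0.3304.
Independent samples, unequal variances: SE_diff = √(SE₁² + SE₂²) = √(0.84070561 + 0.10916416) = 0.9746.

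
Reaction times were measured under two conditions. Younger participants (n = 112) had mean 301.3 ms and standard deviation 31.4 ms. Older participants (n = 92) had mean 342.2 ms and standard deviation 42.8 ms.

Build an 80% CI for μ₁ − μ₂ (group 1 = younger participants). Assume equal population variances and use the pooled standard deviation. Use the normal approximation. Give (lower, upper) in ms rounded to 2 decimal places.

(-47.57, -34.23)

s_p = √[((n₁−1)s₁² + (n₂−1)s₂²)/(n₁+n₂−2)] = √[(111·31.4² + 91·42.8²)/202] = 36.9733.
SE = 36.9733·√(1/112 + 1/92) = 5.2024.
With z* = 1.282, margin = 1.282 × 5.2024 = 6.6695.
x̄₁ − x̄₂ = 301.3 − 342.2 = -40.9000; interval -40.9000 ± 6.6695 = (-47.57, -34.23).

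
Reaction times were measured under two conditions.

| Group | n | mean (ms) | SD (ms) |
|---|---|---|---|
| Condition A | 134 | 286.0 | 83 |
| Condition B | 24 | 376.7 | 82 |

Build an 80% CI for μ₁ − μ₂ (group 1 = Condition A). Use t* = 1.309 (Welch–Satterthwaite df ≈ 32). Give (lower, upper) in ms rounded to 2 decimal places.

SE₁ = s₁/√n₁ = 83/√134 = 7.1701; SE₂ = 82/√24 = 16.7382.
Independent samples, unequal variances: SE_diff = √(SE₁² + SE₂²) = √(51.41033401 + 280.16733924) = 18.2093.
t* = 1.309, so margin of error = 1.309 × 18.2093 = 23.8360.
Difference in means = 286.0 − 376.7 = -90.7000.
-90.7000 ± 23.8360 → (-114.54, -66.86).

(-114.54, -66.86)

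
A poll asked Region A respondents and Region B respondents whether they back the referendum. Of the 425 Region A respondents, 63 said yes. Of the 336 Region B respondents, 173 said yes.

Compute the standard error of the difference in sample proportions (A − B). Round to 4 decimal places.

p̂₁ = 63/425 = 0.1482 and p̂₂ = 173/336 = 0.5149.
SE₁ = √(p̂₁(1−p̂₁)/n₁) = √(0.1482·0.8518/425) = 0.01723; SE₂ = √(0.5149·0.4851/336) = 0.02727.
Independent samples: SE of the difference = √(SE₁² + SE₂²) = √(0.0002968729 + 0.0007436529) = 0.03226.

0.0323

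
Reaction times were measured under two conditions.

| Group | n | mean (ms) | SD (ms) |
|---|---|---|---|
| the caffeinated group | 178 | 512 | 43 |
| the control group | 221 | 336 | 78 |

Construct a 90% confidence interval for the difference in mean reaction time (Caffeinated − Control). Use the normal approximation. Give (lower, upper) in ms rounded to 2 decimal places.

(165.87, 186.13)

Per-group SEs: s₁/√n₁ = 43/√178 = 3.2230, s₂/√n₂ = 78/√221 = 5.2468.
Unpooled SE of the difference: √(10.387729 + 27.52891024) = 6.1576.
Margin of error = z* · SE = 1.645 × 6.1576 = 10.1293.
x̄₁ − x̄₂ = 512 − 336 = 176.0000.
CI: 176.0000 ± 10.1293 = (165.87, 186.13).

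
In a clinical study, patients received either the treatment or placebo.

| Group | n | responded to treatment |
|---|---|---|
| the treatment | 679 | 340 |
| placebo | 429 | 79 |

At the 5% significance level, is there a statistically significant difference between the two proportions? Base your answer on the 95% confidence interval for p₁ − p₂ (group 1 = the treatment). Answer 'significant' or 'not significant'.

Sample proportions: 340/679 = 0.5007, 79/429 = 0.1841.
Each SE is √(p̂(1−p̂)/n): √(0.5007·0.4993/679) = 0.01919 and √(0.1841·0.8159/429) = 0.01871.
SE(p̂₁ − p̂₂) = √(SE₁² + SE₂²) = √(0.0003682561 + 0.0003500641) = 0.02680, since the two samples are independent.
At 95% confidence z* = 1.960; margin = 1.960 × 0.02680 = 0.05253.
The difference is 0.5007 − 0.1841 = 0.3166, so the interval is 0.3166 ± 0.05253 = (0.26407, 0.36913).
The interval (0.26407, 0.36913) does not contain 0, so the difference is significant.

significant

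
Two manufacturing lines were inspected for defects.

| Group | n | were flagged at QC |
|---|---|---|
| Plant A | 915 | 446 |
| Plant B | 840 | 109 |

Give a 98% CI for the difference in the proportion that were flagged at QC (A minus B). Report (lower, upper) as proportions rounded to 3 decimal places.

First, p̂₁ = 446/915 = 0.4874; p̂₂ = 109/840 = 0.1298.
The two standard errors are √(0.4874×0.5126/915) = 0.01652 and √(0.1298×0.8702/840) = 0.01160.
Because the samples are independent, SE_diff = √(0.01652² + 0.01160²) = 0.02019.
Using z* = 2.326 for 98%, ME = 2.326 × 0.02019 = 0.04696.
p̂₁ − p̂₂ = 0.3576; interval 0.3576 ± 0.04696 gives (0.311, 0.405).

(0.311, 0.405)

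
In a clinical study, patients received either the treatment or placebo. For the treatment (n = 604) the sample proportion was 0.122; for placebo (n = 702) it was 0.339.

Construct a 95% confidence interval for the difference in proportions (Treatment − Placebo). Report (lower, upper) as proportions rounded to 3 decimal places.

(-0.261, -0.173)

The two standard errors are √(0.1220×0.8780/604) = 0.01332 and √(0.3390×0.6610/702) = 0.01787.
Because the samples are independent, SE_diff = √(0.01332² + 0.01787²) = 0.02229.
Using z* = 1.960 for 95%, ME = 1.960 × 0.02229 = 0.04369.
p̂₁ − p̂₂ = -0.2170; interval -0.2170 ± 0.04369 gives (-0.261, -0.173).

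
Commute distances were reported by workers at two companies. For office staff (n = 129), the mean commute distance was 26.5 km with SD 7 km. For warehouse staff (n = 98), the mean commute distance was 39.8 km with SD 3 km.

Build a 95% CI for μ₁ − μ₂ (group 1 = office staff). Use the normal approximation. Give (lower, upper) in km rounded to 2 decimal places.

(-14.65, -11.95)

Per-group SEs: s₁/√n₁ = 7/√129 = 0.6163, s₂/√n₂ = 3/√98 = 0.3030.
Unpooled SE of the difference: √(0.37982569 + 0.091809) = 0.6868.
Margin of error = z* · SE = 1.960 × 0.6868 = 1.3461.
x̄₁ − x̄₂ = 26.5 − 39.8 = -13.3000.
CI: -13.3000 ± 1.3461 = (-14.65, -11.95).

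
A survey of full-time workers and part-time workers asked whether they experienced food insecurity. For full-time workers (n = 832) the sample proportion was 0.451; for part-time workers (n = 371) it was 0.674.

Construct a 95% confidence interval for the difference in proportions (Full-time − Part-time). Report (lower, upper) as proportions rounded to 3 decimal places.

(-0.281, -0.165)

SE₁ = √(p̂₁(1−p̂₁)/n₁) = √(0.4510·0.5490/832) = 0.01725; SE₂ = √(0.6740·0.3260/371) = 0.02434.
Independent samples: SE of the difference = √(SE₁² + SE₂²) = √(0.0002975625 + 0.0005924356) = 0.02983.
z* for 95% confidence is 1.960, so the margin of error is 1.960 × 0.02983 = 0.05847.
Point estimate p̂₁ − p̂₂ = 0.4510 − 0.6740 = -0.2230.
-0.2230 ± 0.05847 → (-0.281, -0.165).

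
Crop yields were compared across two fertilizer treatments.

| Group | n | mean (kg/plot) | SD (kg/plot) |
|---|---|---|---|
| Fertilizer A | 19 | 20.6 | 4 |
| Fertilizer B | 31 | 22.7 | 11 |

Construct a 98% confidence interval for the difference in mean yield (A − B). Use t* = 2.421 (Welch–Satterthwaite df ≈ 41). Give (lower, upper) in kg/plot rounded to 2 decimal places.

Per-group SEs: s₁/√n₁ = 4/√19 = 0.9177, s₂/√n₂ = 11/√31 = 1.9757.
Unpooled SE of the difference: √(0.84217329 + 3.90339049) = 2.1784.
Margin of error = t* · SE = 2.421 × 2.1784 = 5.2739.
x̄₁ − x̄₂ = 20.6 − 22.7 = -2.1000.
CI: -2.1000 ± 5.2739 = (-7.37, 3.17).

(-7.37, 3.17)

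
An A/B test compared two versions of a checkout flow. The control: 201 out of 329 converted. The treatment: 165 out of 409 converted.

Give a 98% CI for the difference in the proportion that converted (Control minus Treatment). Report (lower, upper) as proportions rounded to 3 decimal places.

(0.123, 0.292)

p̂₁ = 201/329 = 0.6109 and p̂₂ = 165/409 = 0.4034.
SE₁ = √(p̂₁(1−p̂₁)/n₁) = √(0.6109·0.3891/329) = 0.02688; SE₂ = √(0.4034·0.5966/409) = 0.02426.
Independent samples: SE of the difference = √(SE₁² + SE₂²) = √(0.0007225344 + 0.0005885476) = 0.03621.
z* for 98% confidence is 2.326, so the margin of error is 2.326 × 0.03621 = 0.08422.
Point estimate p̂₁ − p̂₂ = 0.6109 − 0.4034 = 0.2075.
0.2075 ± 0.08422 → (0.123, 0.292).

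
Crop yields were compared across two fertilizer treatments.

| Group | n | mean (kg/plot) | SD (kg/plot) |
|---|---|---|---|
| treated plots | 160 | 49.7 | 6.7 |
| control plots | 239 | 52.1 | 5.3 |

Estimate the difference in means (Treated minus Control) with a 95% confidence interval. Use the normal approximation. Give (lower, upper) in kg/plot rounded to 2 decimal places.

Standard errors of each mean: 6.7/√160 = 0.5297 and 5.3/√239 = 0.3428.
SE(x̄₁ − x̄₂) = √(0.5297² + 0.3428²) = 0.6309 for independent samples with unequal variances.
With z* = 1.960, the margin is 1.960 × 0.6309 = 1.2366.
x̄₁ − x̄₂ = 49.7 − 52.1 = -2.4000; the interval is -2.4000 ± 1.2366 = (-3.64, -1.16).

(-3.64, -1.16)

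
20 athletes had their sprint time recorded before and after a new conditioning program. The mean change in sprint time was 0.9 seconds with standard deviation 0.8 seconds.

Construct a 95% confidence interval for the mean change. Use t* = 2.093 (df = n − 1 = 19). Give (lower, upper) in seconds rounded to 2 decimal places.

This is a matched-pairs design, so SE = s_d/√n = 0.8/√20 = 0.1789.
Margin = 2.093 × 0.1789 = 0.3744; the interval is 0.9 ± 0.3744 = (0.53, 1.27).

(0.53, 1.27)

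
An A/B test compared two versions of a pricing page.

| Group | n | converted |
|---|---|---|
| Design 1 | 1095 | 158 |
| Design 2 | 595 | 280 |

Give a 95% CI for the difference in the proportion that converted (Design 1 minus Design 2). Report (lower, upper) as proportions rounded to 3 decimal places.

(-0.371, -0.281)

First, p̂₁ = 158/1095 = 0.1443; p̂₂ = 280/595 = 0.4706.
The two standard errors are √(0.1443×0.8557/1095) = 0.01062 and √(0.4706×0.5294/595) = 0.02046.
Because the samples are independent, SE_diff = √(0.01062² + 0.02046²) = 0.02305.
Using z* = 1.960 for 95%, ME = 1.960 × 0.02305 = 0.04518.
p̂₁ − p̂₂ = -0.3263; interval -0.3263 ± 0.04518 gives (-0.371, -0.281).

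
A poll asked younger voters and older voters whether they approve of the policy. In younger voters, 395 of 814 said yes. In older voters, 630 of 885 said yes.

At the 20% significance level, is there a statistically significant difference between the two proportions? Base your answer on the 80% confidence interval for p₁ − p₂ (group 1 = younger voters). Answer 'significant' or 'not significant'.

significant

Sample proportions: 395/814 = 0.4853, 630/885 = 0.7119.
Each SE is √(p̂(1−p̂)/n): √(0.4853·0.5147/814) = 0.01752 and √(0.7119·0.2881/885) = 0.01522.
SE(p̂₁ − p̂₂) = √(SE₁² + SE₂²) = √(0.0003069504 + 0.0002316484) = 0.02321, since the two samples are independent.
At 80% confidence z* = 1.282; margin = 1.282 × 0.02321 = 0.02976.
The difference is 0.4853 − 0.7119 = -0.2266, so the interval is -0.2266 ± 0.02976 = (-0.25636, -0.19684).
The interval (-0.25636, -0.19684) does not contain 0, so the difference is significant.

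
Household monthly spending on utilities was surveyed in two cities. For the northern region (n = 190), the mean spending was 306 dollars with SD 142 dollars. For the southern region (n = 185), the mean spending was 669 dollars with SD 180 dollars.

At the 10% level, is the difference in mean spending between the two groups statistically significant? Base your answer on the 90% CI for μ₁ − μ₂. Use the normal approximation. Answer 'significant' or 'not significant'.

significant

Standard errors of each mean: 142/√190 = 10.3018 and 180/√185 = 13.2339.
SE(x̄₁ − x̄₂) = √(10.3018² + 13.2339²) = 16.7709 for independent samples with unequal variances.
With z* = 1.645, the margin is 1.645 × 16.7709 = 27.5881.
x̄₁ − x̄₂ = 306 − 669 = -363.0000; the interval is -363.0000 ± 27.5881 = (-390.5881, -335.4119).
The interval (-390.5881, -335.4119) does not contain 0, so the difference is significant.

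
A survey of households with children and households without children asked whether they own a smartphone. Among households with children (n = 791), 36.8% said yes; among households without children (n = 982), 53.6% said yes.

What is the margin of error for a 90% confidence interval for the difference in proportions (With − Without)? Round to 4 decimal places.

0.0385

Each SE is √(p̂(1−p̂)/n): √(0.3680·0.6320/791) = 0.01715 and √(0.5360·0.4640/982) = 0.01591.
SE(p̂₁ − p̂₂) = √(SE₁² + SE₂²) = √(0.0002941225 + 0.0002531281) = 0.02339, since the two samples are independent.
At 90% confidence z* = 1.645; margin = 1.645 × 0.02339 = 0.03848.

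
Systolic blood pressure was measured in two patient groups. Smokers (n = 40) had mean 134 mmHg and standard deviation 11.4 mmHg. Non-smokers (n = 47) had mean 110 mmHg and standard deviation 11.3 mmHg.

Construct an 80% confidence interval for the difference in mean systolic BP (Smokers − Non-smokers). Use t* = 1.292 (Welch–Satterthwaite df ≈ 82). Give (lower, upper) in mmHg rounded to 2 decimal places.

SE₁ = s₁/√n₁ = 11.4/√40 = 1.8025; SE₂ = 11.3/√47 = 1.6483.
Independent samples, unequal variances: SE_diff = √(SE₁² + SE₂²) = √(3.24900625 + 2.71689289) = 2.4425.
t* = 1.292, so margin of error = 1.292 × 2.4425 = 3.1557.
Difference in means = 134 − 110 = 24.0000.
24.0000 ± 3.1557 → (20.84, 27.16).

(20.84, 27.16)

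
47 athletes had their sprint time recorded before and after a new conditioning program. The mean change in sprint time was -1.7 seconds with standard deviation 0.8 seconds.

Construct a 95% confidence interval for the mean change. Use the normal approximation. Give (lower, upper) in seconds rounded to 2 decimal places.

(-1.93, -1.47)

Paired design: SE = s_d/√n = 0.8/√47 = 0.1167.
z* = 1.960; margin of error = 1.960 × 0.1167 = 0.2287.
-1.7 ± 0.2287 → (-1.93, -1.47).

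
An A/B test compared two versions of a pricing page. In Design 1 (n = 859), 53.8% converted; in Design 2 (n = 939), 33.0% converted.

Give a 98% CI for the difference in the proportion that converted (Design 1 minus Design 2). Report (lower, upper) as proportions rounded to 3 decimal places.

(0.155, 0.261)

Each SE is √(p̂(1−p̂)/n): √(0.5380·0.4620/859) = 0.01701 and √(0.3300·0.6700/939) = 0.01534.
SE(p̂₁ − p̂₂) = √(SE₁² + SE₂²) = √(0.0002893401 + 0.0002353156) = 0.02291, since the two samples are independent.
At 98% confidence z* = 2.326; margin = 2.326 × 0.02291 = 0.05329.
The difference is 0.5380 − 0.3300 = 0.2080, so the interval is 0.2080 ± 0.05329 = (0.155, 0.261).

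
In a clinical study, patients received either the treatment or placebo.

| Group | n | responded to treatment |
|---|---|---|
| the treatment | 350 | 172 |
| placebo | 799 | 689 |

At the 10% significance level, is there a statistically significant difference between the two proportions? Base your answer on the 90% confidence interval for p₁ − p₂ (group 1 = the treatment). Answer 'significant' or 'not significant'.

significant

p̂₁ = 172/350 = 0.4914 and p̂₂ = 689/799 = 0.8623.
SE₁ = √(p̂₁(1−p̂₁)/n₁) = √(0.4914·0.5086/350) = 0.02672; SE₂ = √(0.8623·0.1377/799) = 0.01219.
Independent samples: SE of the difference = √(SE₁² + SE₂²) = √(0.0007139584 + 0.0001485961) = 0.02937.
z* for 90% confidence is 1.645, so the margin of error is 1.645 × 0.02937 = 0.04831.
Point estimate p̂₁ − p̂₂ = 0.4914 − 0.8623 = -0.3709.
-0.3709 ± 0.04831 → (-0.41921, -0.32259).
The interval (-0.41921, -0.32259) does not contain 0, so the difference is significant.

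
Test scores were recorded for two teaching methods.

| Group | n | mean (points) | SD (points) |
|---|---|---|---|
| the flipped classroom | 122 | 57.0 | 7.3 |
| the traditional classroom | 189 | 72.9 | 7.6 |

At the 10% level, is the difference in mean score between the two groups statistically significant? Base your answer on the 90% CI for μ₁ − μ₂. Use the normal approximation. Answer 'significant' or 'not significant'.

Per-group SEs: s₁/√n₁ = 7.3/√122 = 0.6609, s₂/√n₂ = 7.6/√189 = 0.5528.
Unpooled SE of the difference: √(0.43678881 + 0.30558784) = 0.8616.
Margin of error = z* · SE = 1.645 × 0.8616 = 1.4173.
x̄₁ − x̄₂ = 57.0 − 72.9 = -15.9000.
CI: -15.9000 ± 1.4173 = (-17.3173, -14.4827).
The interval (-17.3173, -14.4827) does not contain 0, so the difference is significant.

significant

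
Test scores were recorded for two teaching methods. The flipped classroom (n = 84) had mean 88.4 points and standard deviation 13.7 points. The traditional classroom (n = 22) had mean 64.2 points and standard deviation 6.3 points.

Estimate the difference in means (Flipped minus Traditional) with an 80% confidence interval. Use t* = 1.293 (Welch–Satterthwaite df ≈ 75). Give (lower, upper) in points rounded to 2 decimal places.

(21.60, 26.80)

SE₁ = s₁/√n₁ = 13.7/√84 = 1.4948; SE₂ = 6.3/√22 = 1.3432.
Independent samples, unequal variances: SE_diff = √(SE₁² + SE₂²) = √(2.23442704 + 1.80418624) = 2.0096.
t* = 1.293, so margin of error = 1.293 × 2.0096 = 2.5984.
Difference in means = 88.4 − 64.2 = 24.2000.
24.2000 ± 2.5984 → (21.60, 26.80).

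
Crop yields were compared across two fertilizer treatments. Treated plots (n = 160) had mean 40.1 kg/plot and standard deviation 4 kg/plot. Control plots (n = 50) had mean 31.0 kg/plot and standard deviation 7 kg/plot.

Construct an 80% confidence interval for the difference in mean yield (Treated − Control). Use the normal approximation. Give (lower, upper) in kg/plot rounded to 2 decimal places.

(7.77, 10.43)

Standard errors of each mean: 4/√160 = 0.3162 and 7/√50 = 0.9899.
SE(x̄₁ − x̄₂) = √(0.3162² + 0.9899²) = 1.0392 for independent samples with unequal variances.
With z* = 1.282, the margin is 1.282 × 1.0392 = 1.3323.
x̄₁ − x̄₂ = 40.1 − 31.0 = 9.1000; the interval is 9.1000 ± 1.3323 = (7.77, 10.43).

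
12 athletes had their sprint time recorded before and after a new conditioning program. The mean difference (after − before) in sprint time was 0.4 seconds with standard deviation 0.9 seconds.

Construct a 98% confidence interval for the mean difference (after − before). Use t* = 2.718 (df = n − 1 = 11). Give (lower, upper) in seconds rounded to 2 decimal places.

(-0.31, 1.11)

Paired design: SE = s_d/√n = 0.9/√12 = 0.2598.
t* = 2.718; margin of error = 2.718 × 0.2598 = 0.7061.
0.4 ± 0.7061 → (-0.31, 1.11).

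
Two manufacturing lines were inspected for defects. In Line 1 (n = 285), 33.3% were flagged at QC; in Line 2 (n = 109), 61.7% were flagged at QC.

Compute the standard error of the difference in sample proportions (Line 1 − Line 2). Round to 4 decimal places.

0.0543

The two standard errors are √(0.3330×0.6670/285) = 0.02792 and √(0.6170×0.3830/109) = 0.04656.
Because the samples are independent, SE_diff = √(0.02792² + 0.04656²) = 0.05429.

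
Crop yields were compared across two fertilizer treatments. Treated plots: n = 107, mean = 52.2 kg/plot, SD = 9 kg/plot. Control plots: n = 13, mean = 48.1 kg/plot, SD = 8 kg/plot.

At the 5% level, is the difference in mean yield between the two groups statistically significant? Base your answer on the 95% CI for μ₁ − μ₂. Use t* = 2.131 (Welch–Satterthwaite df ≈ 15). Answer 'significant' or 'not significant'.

Per-group SEs: s₁/√n₁ = 9/√107 = 0.8701, s₂/√n₂ = 8/√13 = 2.2188.
Unpooled SE of the difference: √(0.75707401 + 4.92307344) = 2.3833.
Margin of error = t* · SE = 2.131 × 2.3833 = 5.0788.
x̄₁ − x̄₂ = 52.2 − 48.1 = 4.1000.
CI: 4.1000 ± 5.0788 = (-0.9788, 9.1788).
The interval (-0.9788, 9.1788) contains 0, so the difference is not significant.

not significant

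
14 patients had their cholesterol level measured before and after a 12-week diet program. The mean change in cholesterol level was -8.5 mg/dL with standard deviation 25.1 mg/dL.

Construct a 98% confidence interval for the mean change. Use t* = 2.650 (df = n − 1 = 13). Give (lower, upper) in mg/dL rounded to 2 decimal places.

(-26.28, 9.28)

This is a matched-pairs design, so SE = s_d/√n = 25.1/√14 = 6.7083.
Margin = 2.650 × 6.7083 = 17.7770; the interval is -8.5 ± 17.7770 = (-26.28, 9.28).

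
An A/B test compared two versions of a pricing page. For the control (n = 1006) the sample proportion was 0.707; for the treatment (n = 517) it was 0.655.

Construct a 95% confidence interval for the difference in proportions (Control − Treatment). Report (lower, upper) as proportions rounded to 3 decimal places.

(0.002, 0.102)

SE₁ = √(p̂₁(1−p̂₁)/n₁) = √(0.7070·0.2930/1006) = 0.01435; SE₂ = √(0.6550·0.3450/517) = 0.02091.
Independent samples: SE of the difference = √(SE₁² + SE₂²) = √(0.0002059225 + 0.0004372281) = 0.02536.
z* for 95% confidence is 1.960, so the margin of error is 1.960 × 0.02536 = 0.04971.
Point estimate p̂₁ − p̂₂ = 0.7070 − 0.6550 = 0.0520.
0.0520 ± 0.04971 → (0.002, 0.102).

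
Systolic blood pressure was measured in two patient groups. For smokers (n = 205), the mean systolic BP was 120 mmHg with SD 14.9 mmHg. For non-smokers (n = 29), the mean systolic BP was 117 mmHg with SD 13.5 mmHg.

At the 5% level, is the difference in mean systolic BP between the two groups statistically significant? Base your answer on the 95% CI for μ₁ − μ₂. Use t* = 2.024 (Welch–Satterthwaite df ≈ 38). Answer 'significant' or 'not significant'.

not significant

Standard errors of each mean: 14.9/√205 = 1.0407 and 13.5/√29 = 2.5069.
SE(x̄₁ − x̄₂) = √(1.0407² + 2.5069²) = 2.7143 for independent samples with unequal variances.
With t* = 2.024, the margin is 2.024 × 2.7143 = 5.4937.
x̄₁ − x̄₂ = 120 − 117 = 3.0000; the interval is 3.0000 ± 5.4937 = (-2.4937, 8.4937).
The interval (-2.4937, 8.4937) contains 0, so the difference is not significant.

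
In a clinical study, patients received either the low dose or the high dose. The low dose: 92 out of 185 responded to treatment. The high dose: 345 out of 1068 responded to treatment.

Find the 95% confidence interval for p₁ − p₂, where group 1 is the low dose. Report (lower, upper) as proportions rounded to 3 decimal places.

(0.097, 0.252)

p̂₁ = 92/185 = 0.4973 and p̂₂ = 345/1068 = 0.3230.
SE₁ = √(p̂₁(1−p̂₁)/n₁) = √(0.4973·0.5027/185) = 0.03676; SE₂ = √(0.3230·0.6770/1068) = 0.01431.
Independent samples: SE of the difference = √(SE₁² + SE₂²) = √(0.0013512976 + 0.0002047761) = 0.03945.
z* for 95% confidence is 1.960, so the margin of error is 1.960 × 0.03945 = 0.07732.
Point estimate p̂₁ − p̂₂ = 0.4973 − 0.3230 = 0.1743.
0.1743 ± 0.07732 → (0.097, 0.252).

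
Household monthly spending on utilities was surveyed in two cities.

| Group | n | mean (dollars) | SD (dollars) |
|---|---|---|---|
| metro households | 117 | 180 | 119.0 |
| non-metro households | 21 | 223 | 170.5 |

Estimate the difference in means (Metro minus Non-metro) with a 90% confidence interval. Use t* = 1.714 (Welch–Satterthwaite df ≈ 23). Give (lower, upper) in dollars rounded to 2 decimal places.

(-109.50, 23.50)

Standard errors of each mean: 119.0/√117 = 11.0016 and 170.5/√21 = 37.2062.
SE(x̄₁ − x̄₂) = √(11.0016² + 37.2062²) = 38.7987 for independent samples with unequal variances.
With t* = 1.714, the margin is 1.714 × 38.7987 = 66.5010.
x̄₁ − x̄₂ = 180 − 223 = -43.0000; the interval is -43.0000 ± 66.5010 = (-109.50, 23.50).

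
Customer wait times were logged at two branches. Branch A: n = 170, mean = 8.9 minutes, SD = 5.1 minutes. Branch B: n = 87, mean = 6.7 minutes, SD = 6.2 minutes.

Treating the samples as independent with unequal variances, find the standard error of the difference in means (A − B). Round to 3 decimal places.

Standard errors of each mean: 5.1/√170 = 0.3912 and 6.2/√87 = 0.6647.
SE(x̄₁ − x̄₂) = √(0.3912² + 0.6647²) = 0.7713 for independent samples with unequal variances.

0.771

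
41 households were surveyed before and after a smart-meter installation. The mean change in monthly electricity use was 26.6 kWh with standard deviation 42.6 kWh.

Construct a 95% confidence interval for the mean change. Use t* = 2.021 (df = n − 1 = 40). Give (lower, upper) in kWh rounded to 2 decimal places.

(13.15, 40.05)

Paired design: SE = s_d/√n = 42.6/√41 = 6.6530.
t* = 2.021; margin of error = 2.021 × 6.6530 = 13.4457.
26.6 ± 13.4457 → (13.15, 40.05).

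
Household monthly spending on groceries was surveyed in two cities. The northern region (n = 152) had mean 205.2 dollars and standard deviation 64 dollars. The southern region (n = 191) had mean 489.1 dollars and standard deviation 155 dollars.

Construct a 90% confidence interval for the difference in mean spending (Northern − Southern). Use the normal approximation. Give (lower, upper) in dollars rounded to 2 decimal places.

Per-group SEs: s₁/√n₁ = 64/√152 = 5.1911, s₂/√n₂ = 155/√191 = 11.2154.
Unpooled SE of the difference: √(26.94751921 + 125.78519716) = 12.3585.
Margin of error = z* · SE = 1.645 × 12.3585 = 20.3297.
x̄₁ − x̄₂ = 205.2 − 489.1 = -283.9000.
CI: -283.9000 ± 20.3297 = (-304.23, -263.57).

(-304.23, -263.57)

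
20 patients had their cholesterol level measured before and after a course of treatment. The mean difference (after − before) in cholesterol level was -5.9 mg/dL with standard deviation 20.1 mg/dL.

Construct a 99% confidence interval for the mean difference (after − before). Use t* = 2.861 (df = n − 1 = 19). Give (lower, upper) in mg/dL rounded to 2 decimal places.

Paired design: SE = s_d/√n = 20.1/√20 = 4.4945.
t* = 2.861; margin of error = 2.861 × 4.4945 = 12.8588.
-5.9 ± 12.8588 → (-18.76, 6.96).

(-18.76, 6.96)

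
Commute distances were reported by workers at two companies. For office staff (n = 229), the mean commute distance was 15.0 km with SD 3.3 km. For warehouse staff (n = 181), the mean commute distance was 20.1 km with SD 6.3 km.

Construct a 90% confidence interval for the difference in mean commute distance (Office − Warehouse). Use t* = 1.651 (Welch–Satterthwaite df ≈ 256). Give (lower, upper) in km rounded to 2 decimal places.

Per-group SEs: s₁/√n₁ = 3.3/√229 = 0.2181, s₂/√n₂ = 6.3/√181 = 0.4683.
Unpooled SE of the difference: √(0.04756761 + 0.21930489) = 0.5166.
Margin of error = t* · SE = 1.651 × 0.5166 = 0.8529.
x̄₁ − x̄₂ = 15.0 − 20.1 = -5.1000.
CI: -5.1000 ± 0.8529 = (-5.95, -4.25).

(-5.95, -4.25)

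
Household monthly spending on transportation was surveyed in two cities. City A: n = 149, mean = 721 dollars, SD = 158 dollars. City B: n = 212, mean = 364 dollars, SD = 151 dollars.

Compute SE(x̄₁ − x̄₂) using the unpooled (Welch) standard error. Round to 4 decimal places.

SE₁ = s₁/√n₁ = 158/√149 = 12.9439; SE₂ = 151/√212 = 10.3707.
Independent samples, unequal variances: SE_diff = √(SE₁² + SE₂²) = √(167.54454721 + 107.55141849) = 16.5860.

16.5860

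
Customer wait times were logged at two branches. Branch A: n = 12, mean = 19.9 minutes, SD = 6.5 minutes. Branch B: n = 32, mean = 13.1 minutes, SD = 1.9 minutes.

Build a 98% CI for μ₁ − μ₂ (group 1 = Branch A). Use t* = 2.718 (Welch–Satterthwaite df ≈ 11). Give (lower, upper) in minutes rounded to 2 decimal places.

(1.62, 11.98)

Per-group SEs: s₁/√n₁ = 6.5/√12 = 1.8764, s₂/√n₂ = 1.9/√32 = 0.3359.
Unpooled SE of the difference: √(3.52087696 + 0.11282881) = 1.9062.
Margin of error = t* · SE = 2.718 × 1.9062 = 5.1811.
x̄₁ − x̄₂ = 19.9 − 13.1 = 6.8000.
CI: 6.8000 ± 5.1811 = (1.62, 11.98).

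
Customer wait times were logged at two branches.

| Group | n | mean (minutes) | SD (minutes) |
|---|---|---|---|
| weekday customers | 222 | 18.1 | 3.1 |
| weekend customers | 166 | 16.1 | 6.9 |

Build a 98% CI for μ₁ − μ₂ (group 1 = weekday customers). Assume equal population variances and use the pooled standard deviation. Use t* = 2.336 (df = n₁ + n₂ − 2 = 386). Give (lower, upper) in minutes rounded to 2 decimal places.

Pooled variance s_p² = [221·3.1² + 165·6.9²] / (222+166−2) = 25.8535, so s_p = 5.0846.
SE_diff = s_p·√(1/n₁ + 1/n₂) = 5.0846·√(1/222 + 1/166) = 0.5217.
t* = 2.336; margin = 2.336 × 0.5217 = 1.2187.
Difference = 18.1 − 16.1 = 2.0000.
2.0000 ± 1.2187 → (0.78, 3.22).

(0.78, 3.22)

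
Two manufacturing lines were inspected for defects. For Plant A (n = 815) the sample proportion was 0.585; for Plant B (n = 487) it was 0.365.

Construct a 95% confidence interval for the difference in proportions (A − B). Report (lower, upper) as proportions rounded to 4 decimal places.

(0.1655, 0.2745)

The two standard errors are √(0.5850×0.4150/815) = 0.01726 and √(0.3650×0.6350/487) = 0.02182.
Because the samples are independent, SE_diff = √(0.01726² + 0.02182²) = 0.02782.
Using z* = 1.960 for 95%, ME = 1.960 × 0.02782 = 0.05453.
p̂₁ − p̂₂ = 0.2200; interval 0.2200 ± 0.05453 gives (0.1655, 0.2745).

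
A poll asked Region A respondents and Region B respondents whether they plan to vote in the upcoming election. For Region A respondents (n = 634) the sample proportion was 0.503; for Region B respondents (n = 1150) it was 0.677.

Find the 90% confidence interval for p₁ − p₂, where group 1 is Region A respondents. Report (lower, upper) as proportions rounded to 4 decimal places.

(-0.2138, -0.1342)

SE₁ = √(p̂₁(1−p̂₁)/n₁) = √(0.5030·0.4970/634) = 0.01986; SE₂ = √(0.6770·0.3230/1150) = 0.01379.
Independent samples: SE of the difference = √(SE₁² + SE₂²) = √(0.0003944196 + 0.0001901641) = 0.02418.
z* for 90% confidence is 1.645, so the margin of error is 1.645 × 0.02418 = 0.03978.
Point estimate p̂₁ − p̂₂ = 0.5030 − 0.6770 = -0.1740.
-0.1740 ± 0.03978 → (-0.2138, -0.1342).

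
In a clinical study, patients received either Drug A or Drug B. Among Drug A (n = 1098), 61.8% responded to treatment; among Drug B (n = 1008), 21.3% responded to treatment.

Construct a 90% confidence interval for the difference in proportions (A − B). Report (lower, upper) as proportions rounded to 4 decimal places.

The two standard errors are √(0.6180×0.3820/1098) = 0.01466 and √(0.2130×0.7870/1008) = 0.01290.
Because the samples are independent, SE_diff = √(0.01466² + 0.01290²) = 0.01953.
Using z* = 1.645 for 90%, ME = 1.645 × 0.01953 = 0.03213.
p̂₁ − p̂₂ = 0.4050; interval 0.4050 ± 0.03213 gives (0.3729, 0.4371).

(0.3729, 0.4371)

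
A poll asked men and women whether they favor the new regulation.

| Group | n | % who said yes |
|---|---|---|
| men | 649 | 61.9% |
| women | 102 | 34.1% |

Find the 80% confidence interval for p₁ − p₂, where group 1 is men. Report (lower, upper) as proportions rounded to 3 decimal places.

SE₁ = √(p̂₁(1−p̂₁)/n₁) = √(0.6190·0.3810/649) = 0.01906; SE₂ = √(0.3410·0.6590/102) = 0.04694.
Independent samples: SE of the difference = √(SE₁² + SE₂²) = √(0.0003632836 + 0.0022033636) = 0.05066.
z* for 80% confidence is 1.282, so the margin of error is 1.282 × 0.05066 = 0.06495.
Point estimate p̂₁ − p̂₂ = 0.6190 − 0.3410 = 0.2780.
0.2780 ± 0.06495 → (0.213, 0.343).

(0.213, 0.343)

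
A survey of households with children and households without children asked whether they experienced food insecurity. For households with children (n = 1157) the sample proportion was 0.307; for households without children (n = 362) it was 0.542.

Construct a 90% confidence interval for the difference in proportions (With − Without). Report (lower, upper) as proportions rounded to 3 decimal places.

The two standard errors are √(0.3070×0.6930/1157) = 0.01356 and √(0.5420×0.4580/362) = 0.02619.
Because the samples are independent, SE_diff = √(0.01356² + 0.02619²) = 0.02949.
Using z* = 1.645 for 90%, ME = 1.645 × 0.02949 = 0.04851.
p̂₁ − p̂₂ = -0.2350; interval -0.2350 ± 0.04851 gives (-0.284, -0.186).

(-0.284, -0.186)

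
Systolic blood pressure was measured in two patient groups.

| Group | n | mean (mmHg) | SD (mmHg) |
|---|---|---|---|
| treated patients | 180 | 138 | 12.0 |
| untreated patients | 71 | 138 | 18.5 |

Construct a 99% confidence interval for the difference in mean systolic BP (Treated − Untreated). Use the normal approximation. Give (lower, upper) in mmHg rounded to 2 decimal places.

Per-group SEs: s₁/√n₁ = 12.0/√180 = 0.8944, s₂/√n₂ = 18.5/√71 = 2.1955.
Unpooled SE of the difference: √(0.79995136 + 4.82022025) = 2.3707.
Margin of error = z* · SE = 2.576 × 2.3707 = 6.1069.
x̄₁ − x̄₂ = 138 − 138 = 0.0000.
CI: 0.0000 ± 6.1069 = (-6.11, 6.11).

(-6.11, 6.11)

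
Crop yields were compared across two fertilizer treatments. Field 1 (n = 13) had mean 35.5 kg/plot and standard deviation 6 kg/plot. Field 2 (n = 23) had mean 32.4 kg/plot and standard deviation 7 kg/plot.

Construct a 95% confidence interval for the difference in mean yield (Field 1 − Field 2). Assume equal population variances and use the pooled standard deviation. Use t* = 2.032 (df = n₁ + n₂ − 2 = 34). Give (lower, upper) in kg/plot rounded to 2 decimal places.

Pooled variance s_p² = [12·6² + 22·7²] / (13+23−2) = 44.4118, so s_p = 6.6642.
SE_diff = s_p·√(1/n₁ + 1/n₂) = 6.6642·√(1/13 + 1/23) = 2.3124.
t* = 2.032; margin = 2.032 × 2.3124 = 4.6988.
Difference = 35.5 − 32.4 = 3.1000.
3.1000 ± 4.6988 → (-1.60, 7.80).

(-1.60, 7.80)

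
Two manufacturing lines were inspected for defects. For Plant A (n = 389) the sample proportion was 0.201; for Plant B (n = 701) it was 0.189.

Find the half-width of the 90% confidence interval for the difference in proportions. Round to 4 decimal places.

SE₁ = √(p̂₁(1−p̂₁)/n₁) = √(0.2010·0.7990/389) = 0.02032; SE₂ = √(0.1890·0.8110/701) = 0.01479.
Independent samples: SE of the difference = √(SE₁² + SE₂²) = √(0.0004129024 + 0.0002187441) = 0.02513.
z* for 90% confidence is 1.645, so the margin of error is 1.645 × 0.02513 = 0.04134.

0.0413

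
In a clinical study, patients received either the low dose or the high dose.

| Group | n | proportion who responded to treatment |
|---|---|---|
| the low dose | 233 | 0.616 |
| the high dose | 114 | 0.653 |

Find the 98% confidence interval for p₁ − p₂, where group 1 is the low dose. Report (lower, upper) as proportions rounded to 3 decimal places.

The two standard errors are √(0.6160×0.3840/233) = 0.03186 and √(0.6530×0.3470/114) = 0.04458.
Because the samples are independent, SE_diff = √(0.03186² + 0.04458²) = 0.05479.
Using z* = 2.326 for 98%, ME = 2.326 × 0.05479 = 0.12744.
p̂₁ − p̂₂ = -0.0370; interval -0.0370 ± 0.12744 gives (-0.164, 0.090).

(-0.164, 0.090)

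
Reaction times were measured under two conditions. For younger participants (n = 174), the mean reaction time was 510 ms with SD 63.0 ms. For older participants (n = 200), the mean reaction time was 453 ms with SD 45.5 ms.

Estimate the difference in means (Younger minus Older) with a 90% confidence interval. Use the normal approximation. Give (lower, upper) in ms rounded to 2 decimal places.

(47.53, 66.47)

Per-group SEs: s₁/√n₁ = 63.0/√174 = 4.7760, s₂/√n₂ = 45.5/√200 = 3.2173.
Unpooled SE of the difference: √(22.810176 + 10.35101929) = 5.7586.
Margin of error = z* · SE = 1.645 × 5.7586 = 9.4729.
x̄₁ − x̄₂ = 510 − 453 = 57.0000.
CI: 57.0000 ± 9.4729 = (47.53, 66.47).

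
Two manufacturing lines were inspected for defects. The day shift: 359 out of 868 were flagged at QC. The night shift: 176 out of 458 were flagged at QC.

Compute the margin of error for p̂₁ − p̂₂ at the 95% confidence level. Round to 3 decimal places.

Sample proportions: 359/868 = 0.4136, 176/458 = 0.3843.
Each SE is √(p̂(1−p̂)/n): √(0.4136·0.5864/868) = 0.01672 and √(0.3843·0.6157/458) = 0.02273.
SE(p̂₁ − p̂₂) = √(SE₁² + SE₂²) = √(0.0002795584 + 0.0005166529) = 0.02822, since the two samples are independent.
At 95% confidence z* = 1.960; margin = 1.960 × 0.02822 = 0.05531.

0.055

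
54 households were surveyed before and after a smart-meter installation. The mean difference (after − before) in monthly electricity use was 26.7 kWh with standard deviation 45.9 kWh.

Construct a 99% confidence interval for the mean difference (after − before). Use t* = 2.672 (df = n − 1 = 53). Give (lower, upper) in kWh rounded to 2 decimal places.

Paired design: SE = s_d/√n = 45.9/√54 = 6.2462.
t* = 2.672; margin of error = 2.672 × 6.2462 = 16.6898.
26.7 ± 16.6898 → (10.01, 43.39).

(10.01, 43.39)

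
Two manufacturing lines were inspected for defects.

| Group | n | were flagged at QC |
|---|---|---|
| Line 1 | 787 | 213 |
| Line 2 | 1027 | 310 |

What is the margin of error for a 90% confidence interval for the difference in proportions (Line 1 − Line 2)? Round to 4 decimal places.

0.0351

First, p̂₁ = 213/787 = 0.2706; p̂₂ = 310/1027 = 0.3019.
The two standard errors are √(0.2706×0.7294/787) = 0.01584 and √(0.3019×0.6981/1027) = 0.01433.
Because the samples are independent, SE_diff = √(0.01584² + 0.01433²) = 0.02136.
Using z* = 1.645 for 90%, ME = 1.645 × 0.02136 = 0.03514.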